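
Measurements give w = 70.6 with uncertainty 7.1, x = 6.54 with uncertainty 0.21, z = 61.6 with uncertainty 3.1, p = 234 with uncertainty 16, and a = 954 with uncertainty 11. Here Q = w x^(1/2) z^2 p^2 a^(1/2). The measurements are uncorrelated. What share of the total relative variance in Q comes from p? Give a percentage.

(δQ/Q)² = (1·δw/w)² + (½·δx/x)² + (2·δz/z)² + (2·δp/p)² + (½·δa/a)²
  w term: (1×0.101)² = 0.0101
  x term: (0.5×0.0321)² = 0.000258
  z term: (2×0.0503)² = 0.0101
  p term: (2×0.0684)² = 0.0187
  a term: (0.5×0.0115)² = 3.32e-05
Total = 0.0392. Share from p = 0.0187/0.0392 = 0.477.

47.7%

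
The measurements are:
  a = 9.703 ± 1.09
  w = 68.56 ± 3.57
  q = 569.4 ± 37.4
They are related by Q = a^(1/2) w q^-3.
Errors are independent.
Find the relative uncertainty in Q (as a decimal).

0.211

Relative error in a monomial: (δQ/Q)² = Σ (nᵢ · δxᵢ/xᵢ)².
  (½·δa/a)² = (0.5×0.112)² = 0.00315;  (1·δw/w)² = (1×0.0521)² = 0.00271;  (-3·δq/q)² = (-3×0.0657)² = 0.0388
δQ/Q = √(0.0447) = 0.211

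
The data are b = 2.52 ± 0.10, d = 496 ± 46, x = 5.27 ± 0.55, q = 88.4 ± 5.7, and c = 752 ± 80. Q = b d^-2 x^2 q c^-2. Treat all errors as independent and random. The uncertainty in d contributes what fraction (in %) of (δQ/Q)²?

26.7%

(δQ/Q)² = (1·δb/b)² + (-2·δd/d)² + (2·δx/x)² + (1·δq/q)² + (-2·δc/c)²
  b term: (1×0.0397)² = 0.00157
  d term: (-2×0.0927)² = 0.0344
  x term: (2×0.104)² = 0.0436
  q term: (1×0.0645)² = 0.00416
  c term: (-2×0.106)² = 0.0453
Total = 0.129. Share from d = 0.0344/0.129 = 0.267.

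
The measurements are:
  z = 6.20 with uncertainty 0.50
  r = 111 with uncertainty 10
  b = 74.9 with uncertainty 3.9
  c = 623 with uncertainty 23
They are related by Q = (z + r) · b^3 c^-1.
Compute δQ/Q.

0.182

Let u = z + r = 117. δu = √(δz² + δr²) = √(0.250 + 100) = 10.0, so δu/u = 0.0854.
Q is then a monomial in u, b, c:
δQ/Q = √((δu/u)² + (3·δb/b)² + (-1·δc/c)²) = √(0.00730 + 0.0244 + 0.00136) = 0.182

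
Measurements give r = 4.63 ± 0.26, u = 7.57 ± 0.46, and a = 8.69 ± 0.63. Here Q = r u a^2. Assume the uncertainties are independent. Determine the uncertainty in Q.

442

Q is a product of powers, so relative uncertainties combine in quadrature:
  (1·δr/r)² = (1×0.0562)² = 0.00315;  (1·δu/u)² = (1×0.0608)² = 0.00369;  (2·δa/a)² = (2×0.0725)² = 0.0210
δQ/Q = √(0.0279) = 0.167
Q = 2650, so δQ = 0.167 × 2650 = 442.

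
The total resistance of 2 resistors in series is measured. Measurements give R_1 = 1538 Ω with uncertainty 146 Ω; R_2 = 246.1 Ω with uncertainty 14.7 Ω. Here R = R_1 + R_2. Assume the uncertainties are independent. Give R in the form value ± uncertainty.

Absolute uncertainties add in quadrature for a linear combination:
  (δR_1)² = 21300;  (δR_2)² = 216
δR = √(21500) = 147 Ω
R = 1784 Ω.

1784 ± 147 Ω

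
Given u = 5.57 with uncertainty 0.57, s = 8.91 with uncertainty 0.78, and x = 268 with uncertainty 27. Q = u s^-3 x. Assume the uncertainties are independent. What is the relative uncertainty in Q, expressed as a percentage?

Q is a product of powers, so relative uncertainties combine in quadrature:
  (1·δu/u)² = (1×0.102)² = 0.0105;  (-3·δs/s)² = (-3×0.0875)² = 0.0690;  (1·δx/x)² = (1×0.101)² = 0.0101
δQ/Q = √(0.0896) = 0.299

29.9%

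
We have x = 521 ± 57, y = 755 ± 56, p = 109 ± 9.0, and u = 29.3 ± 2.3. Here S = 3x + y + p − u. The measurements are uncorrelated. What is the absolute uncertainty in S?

180

Sums and differences: (δS)² = Σ (cᵢ δxᵢ)².
  (3·δx)² = 29200;  (δy)² = 3140;  (δp)² = 81.0;  (δu)² = 5.29
δS = √(32500) = 180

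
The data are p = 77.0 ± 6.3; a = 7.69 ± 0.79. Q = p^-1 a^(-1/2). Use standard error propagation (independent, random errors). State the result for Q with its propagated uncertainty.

0.00468 ± 0.000452

Products/powers → add relative errors in quadrature, weighted by exponent:
  (-1·δp/p)² = (-1×0.0818)² = 0.00669;  (−½·δa/a)² = (-0.5×0.103)² = 0.00264
δQ/Q = √(0.00933) = 0.0966
Q = 0.00468, so δQ = 0.0966 × 0.00468 = 0.000452.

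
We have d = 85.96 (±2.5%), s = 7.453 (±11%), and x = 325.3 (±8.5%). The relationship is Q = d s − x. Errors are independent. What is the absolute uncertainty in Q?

77.4

Let p = d·s = 640.7. δp/p = √((1·δd/d)² + (1·δs/s)²) = √(0.000625 + 0.0121) = 0.113, so δp = 72.3.
Q = p − x: δQ = √(δp² + δx²) = √(5220 + 765) = 77.4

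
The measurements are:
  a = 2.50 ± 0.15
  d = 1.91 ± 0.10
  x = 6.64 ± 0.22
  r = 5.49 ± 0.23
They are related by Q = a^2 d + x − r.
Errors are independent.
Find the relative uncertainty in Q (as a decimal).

0.122

Let p = a^2·d = 11.9. δp/p = √((2·δa/a)² + (1·δd/d)²) = √(0.0144 + 0.00274) = 0.131, so δp = 1.56.
Q = p + x − r: δQ = √(δp² + δx² + δr²) = √(2.44 + 0.0484 + 0.0529) = 1.59
Q = 13.1, so δQ/Q = 1.59/13.1 = 0.122.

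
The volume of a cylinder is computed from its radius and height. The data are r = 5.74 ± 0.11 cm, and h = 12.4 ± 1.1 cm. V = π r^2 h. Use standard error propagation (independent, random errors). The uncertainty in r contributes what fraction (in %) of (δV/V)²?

(δV/V)² = (2·δr/r)² + (1·δh/h)²
  r term: (2×0.0192)² = 0.00147
  h term: (1×0.0887)² = 0.00787
Total = 0.00934. Share from r = 0.00147/0.00934 = 0.157.

15.7%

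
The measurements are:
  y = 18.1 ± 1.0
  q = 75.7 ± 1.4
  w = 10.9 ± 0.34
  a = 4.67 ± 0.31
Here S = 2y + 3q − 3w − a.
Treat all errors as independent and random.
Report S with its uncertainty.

Each term contributes (cᵢ δxᵢ)² to (δS)²:
  (2·δy)² = 4.00;  (3·δq)² = 17.6;  (3·δw)² = 1.04;  (δa)² = 0.0961
δS = √(22.8) = 4.77
S = 226.

226 ± 4.77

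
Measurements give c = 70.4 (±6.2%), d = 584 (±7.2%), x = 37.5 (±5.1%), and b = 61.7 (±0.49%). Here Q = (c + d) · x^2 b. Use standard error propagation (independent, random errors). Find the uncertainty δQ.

Let u = c + d = 654. δu = √(δc² + δd²) = √(19.1 + 1770) = 42.3, so δu/u = 0.0646.
Q is then a monomial in u, x, b:
δQ/Q = √((δu/u)² + (2·δx/x)² + (1·δb/b)²) = √(0.00417 + 0.0104 + 2.4e-05) = 0.121
Q = 5.68e+07, so δQ = 0.121 × 5.68e+07 = 6.86e+06.

6.86e+06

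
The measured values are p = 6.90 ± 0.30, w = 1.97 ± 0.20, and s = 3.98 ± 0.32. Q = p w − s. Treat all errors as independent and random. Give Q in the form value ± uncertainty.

9.61 ± 1.53

Let h = p·w = 13.6. δh/h = √((1·δp/p)² + (1·δw/w)²) = √(0.00189 + 0.0103) = 0.110, so δh = 1.50.
Q = h − s: δQ = √(δh² + δs²) = √(2.25 + 0.102) = 1.53
Q = 9.61.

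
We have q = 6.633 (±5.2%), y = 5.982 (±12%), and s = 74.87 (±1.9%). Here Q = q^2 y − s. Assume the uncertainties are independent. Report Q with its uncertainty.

188.3 ± 41.8

Let p = q^2·y = 263.2. δp/p = √((2·δq/q)² + (1·δy/y)²) = √(0.0108 + 0.0144) = 0.159, so δp = 41.8.
Q = p − s: δQ = √(δp² + δs²) = √(1750 + 2.02) = 41.8
Q = 188.3.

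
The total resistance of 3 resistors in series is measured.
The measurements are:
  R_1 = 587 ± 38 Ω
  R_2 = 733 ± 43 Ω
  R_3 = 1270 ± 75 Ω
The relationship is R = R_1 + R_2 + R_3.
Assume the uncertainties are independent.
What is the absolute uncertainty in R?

94.4 Ω

Each term contributes (cᵢ δxᵢ)² to (δR)²:
  (δR_1)² = 1440;  (δR_2)² = 1850;  (δR_3)² = 5620
δR = √(8920) = 94.4 Ω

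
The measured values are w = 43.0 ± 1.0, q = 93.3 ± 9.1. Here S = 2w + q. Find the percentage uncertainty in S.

5.20%

For a sum/difference, combine absolute errors in quadrature:
  (2·δw)² = 4.00;  (δq)² = 82.8
δS = √(86.8) = 9.32
S = 179, so δS/S = 9.32/179 = 0.0520.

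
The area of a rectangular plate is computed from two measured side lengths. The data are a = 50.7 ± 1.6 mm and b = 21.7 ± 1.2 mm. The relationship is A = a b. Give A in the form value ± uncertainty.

1100 ± 70.0 mm^2

Since A is a product/quotient, work with relative uncertainties:
  (1·δa/a)² = (1×0.0316)² = 0.000996;  (1·δb/b)² = (1×0.0553)² = 0.00306
δA/A = √(0.00405) = 0.0637
A = 1100 mm^2, so δA = 0.0637 × 1100 = 70.0 mm^2.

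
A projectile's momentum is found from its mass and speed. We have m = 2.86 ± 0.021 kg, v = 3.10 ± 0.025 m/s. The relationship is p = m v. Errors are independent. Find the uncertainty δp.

0.0967 kg·m/s

Since p is a product/quotient, work with relative uncertainties:
  (1·δm/m)² = (1×0.00734)² = 5.39e-05;  (1·δv/v)² = (1×0.00806)² = 6.5e-05
δp/p = √(0.000119) = 0.0109
p = 8.87 kg·m/s, so δp = 0.0109 × 8.87 = 0.0967 kg·m/s.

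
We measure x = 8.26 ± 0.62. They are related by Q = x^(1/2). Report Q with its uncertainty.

2.87 ± 0.108

Relative error in a monomial: (δQ/Q)² = Σ (nᵢ · δxᵢ/xᵢ)².
  (½·δx/x)² = (0.5×0.0751)² = 0.00141
δQ/Q = √(0.00141) = 0.0375
Q = 2.87, so δQ = 0.0375 × 2.87 = 0.108.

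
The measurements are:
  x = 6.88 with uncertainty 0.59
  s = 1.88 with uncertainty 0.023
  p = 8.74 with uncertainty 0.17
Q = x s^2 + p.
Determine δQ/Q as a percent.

Let w = x·s^2 = 24.3. δw/w = √((1·δx/x)² + (2·δs/s)²) = √(0.00735 + 0.000599) = 0.0892, so δw = 2.17.
Q = w + p: δQ = √(δw² + δp²) = √(4.70 + 0.0289) = 2.18
Q = 33.1, so δQ/Q = 2.18/33.1 = 0.0658.

6.58%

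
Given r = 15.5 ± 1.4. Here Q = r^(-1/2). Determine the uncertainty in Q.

0.0115

Q ∝ r^(-1/2), so δQ/Q = |−½| · δr/r = 0.5 × 0.0903 = 0.0452.
Q = 0.254, so δQ = 0.0452 × 0.254 = 0.0115.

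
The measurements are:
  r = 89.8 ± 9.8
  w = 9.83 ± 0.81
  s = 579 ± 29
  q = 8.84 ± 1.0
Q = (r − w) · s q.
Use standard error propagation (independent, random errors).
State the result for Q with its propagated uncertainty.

(4.09 ± 0.714) × 10^5

Let u = r − w = 80.0. δu = √(δr² + δw²) = √(96.0 + 0.656) = 9.83, so δu/u = 0.123.
Q is then a monomial in u, s, q:
δQ/Q = √((δu/u)² + (1·δs/s)² + (1·δq/q)²) = √(0.0151 + 0.00251 + 0.0128) = 0.174
Q = 4.09e+05, so δQ = 0.174 × 4.09e+05 = 71400.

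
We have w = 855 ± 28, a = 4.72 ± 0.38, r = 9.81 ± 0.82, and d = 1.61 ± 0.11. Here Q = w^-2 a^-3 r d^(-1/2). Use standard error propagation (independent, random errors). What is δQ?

2.68e-08

Since Q is a product/quotient, work with relative uncertainties:
  (-2·δw/w)² = (-2×0.0327)² = 0.00429;  (-3·δa/a)² = (-3×0.0805)² = 0.0583;  (1·δr/r)² = (1×0.0836)² = 0.00699;  (−½·δd/d)² = (-0.5×0.0683)² = 0.00117
δQ/Q = √(0.0708) = 0.266
Q = 1.01e-07, so δQ = 0.266 × 1.01e-07 = 2.68e-08.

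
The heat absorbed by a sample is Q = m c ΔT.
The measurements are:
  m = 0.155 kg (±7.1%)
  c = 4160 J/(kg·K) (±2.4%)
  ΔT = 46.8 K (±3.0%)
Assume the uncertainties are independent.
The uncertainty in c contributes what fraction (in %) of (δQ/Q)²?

8.84%

(δQ/Q)² = (1·δm/m)² + (1·δc/c)² + (1·δΔT/ΔT)²
  m term: (1×0.0710)² = 0.00504
  c term: (1×0.0240)² = 0.000576
  ΔT term: (1×0.0300)² = 0.000900
Total = 0.00652. Share from c = 0.000576/0.00652 = 0.0884.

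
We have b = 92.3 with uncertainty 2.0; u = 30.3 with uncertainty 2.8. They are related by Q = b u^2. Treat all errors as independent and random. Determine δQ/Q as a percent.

Products/powers → add relative errors in quadrature, weighted by exponent:
  (1·δb/b)² = (1×0.0217)² = 0.000470;  (2·δu/u)² = (2×0.0924)² = 0.0342
δQ/Q = √(0.0346) = 0.186

18.6%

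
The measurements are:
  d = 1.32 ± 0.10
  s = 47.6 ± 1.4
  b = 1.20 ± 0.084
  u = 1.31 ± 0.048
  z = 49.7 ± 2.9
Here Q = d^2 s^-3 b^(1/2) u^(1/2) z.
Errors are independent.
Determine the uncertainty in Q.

For a monomial Q ∝ d^2, s^-3, b^(1/2), u^(1/2), z, fractional errors add in quadrature:
  (2·δd/d)² = (2×0.0758)² = 0.0230;  (-3·δs/s)² = (-3×0.0294)² = 0.00779;  (½·δb/b)² = (0.5×0.0700)² = 0.00123;  (½·δu/u)² = (0.5×0.0366)² = 0.000336;  (1·δz/z)² = (1×0.0584)² = 0.00340
δQ/Q = √(0.0357) = 0.189
Q = 0.00101, so δQ = 0.189 × 0.00101 = 0.000190.

0.000190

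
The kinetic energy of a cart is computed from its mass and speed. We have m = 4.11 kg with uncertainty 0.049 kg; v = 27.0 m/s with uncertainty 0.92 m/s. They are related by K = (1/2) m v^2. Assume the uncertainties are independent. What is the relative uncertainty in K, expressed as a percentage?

6.92%

Products/powers → add relative errors in quadrature, weighted by exponent:
  (1·δm/m)² = (1×0.0119)² = 0.000142;  (2·δv/v)² = (2×0.0341)² = 0.00464
δK/K = √(0.00479) = 0.0692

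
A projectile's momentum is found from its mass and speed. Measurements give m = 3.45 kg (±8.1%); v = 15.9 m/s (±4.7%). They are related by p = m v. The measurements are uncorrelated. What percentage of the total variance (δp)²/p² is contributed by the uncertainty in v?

(δp/p)² = (1·δm/m)² + (1·δv/v)²
  m term: (1×0.0810)² = 0.00656
  v term: (1×0.0470)² = 0.00221
Total = 0.00877. Share from v = 0.00221/0.00877 = 0.252.

25.2%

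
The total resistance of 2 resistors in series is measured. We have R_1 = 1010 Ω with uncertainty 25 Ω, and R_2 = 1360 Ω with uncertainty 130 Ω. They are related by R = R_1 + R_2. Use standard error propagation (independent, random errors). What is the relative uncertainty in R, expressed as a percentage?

5.59%

For a sum/difference, combine absolute errors in quadrature:
  (δR_1)² = 625;  (δR_2)² = 16900
δR = √(17500) = 132 Ω
R = 2370 Ω, so δR/R = 132/2370 = 0.0559.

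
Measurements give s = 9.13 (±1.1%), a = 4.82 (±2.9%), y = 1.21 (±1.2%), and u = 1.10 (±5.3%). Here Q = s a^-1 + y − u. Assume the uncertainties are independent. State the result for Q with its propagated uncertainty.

2.00 ± 0.0840

Let p = s·a^-1 = 1.89. δp/p = √((1·δs/s)² + (-1·δa/a)²) = √(0.000121 + 0.000841) = 0.0310, so δp = 0.0588.
Q = p + y − u: δQ = √(δp² + δy² + δu²) = √(0.00345 + 0.000211 + 0.00340) = 0.0840
Q = 2.00.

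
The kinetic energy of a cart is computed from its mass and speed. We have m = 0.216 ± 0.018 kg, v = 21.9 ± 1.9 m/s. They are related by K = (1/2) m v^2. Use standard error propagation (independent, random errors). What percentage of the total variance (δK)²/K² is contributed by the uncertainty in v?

81.3%

(δK/K)² = (1·δm/m)² + (2·δv/v)²
  m term: (1×0.0833)² = 0.00694
  v term: (2×0.0868)² = 0.0301
Total = 0.0371. Share from v = 0.0301/0.0371 = 0.813.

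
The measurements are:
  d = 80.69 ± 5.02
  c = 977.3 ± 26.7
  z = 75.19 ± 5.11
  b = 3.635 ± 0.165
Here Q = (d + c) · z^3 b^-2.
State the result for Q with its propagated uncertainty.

Let u = d + c = 1058. δu = √(δd² + δc²) = √(25.2 + 713) = 27.2, so δu/u = 0.0257.
Q is then a monomial in u, z, b:
δQ/Q = √((δu/u)² + (3·δz/z)² + (-2·δb/b)²) = √(0.000659 + 0.0416 + 0.00824) = 0.225
Q = 3.404e+07, so δQ = 0.225 × 3.404e+07 = 7.65e+06.

(3.404 ± 0.765) × 10^7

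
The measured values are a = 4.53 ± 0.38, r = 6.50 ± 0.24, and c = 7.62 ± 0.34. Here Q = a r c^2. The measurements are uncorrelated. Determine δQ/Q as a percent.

Each factor contributes (exponent × relative error)² to (δQ/Q)²:
  (1·δa/a)² = (1×0.0839)² = 0.00704;  (1·δr/r)² = (1×0.0369)² = 0.00136;  (2·δc/c)² = (2×0.0446)² = 0.00796
δQ/Q = √(0.0164) = 0.128

12.8%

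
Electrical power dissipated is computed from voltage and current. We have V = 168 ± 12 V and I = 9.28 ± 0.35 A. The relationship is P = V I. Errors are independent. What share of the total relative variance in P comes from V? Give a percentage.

78.2%

(δP/P)² = (1·δV/V)² + (1·δI/I)²
  V term: (1×0.0714)² = 0.00510
  I term: (1×0.0377)² = 0.00142
Total = 0.00652. Share from V = 0.00510/0.00652 = 0.782.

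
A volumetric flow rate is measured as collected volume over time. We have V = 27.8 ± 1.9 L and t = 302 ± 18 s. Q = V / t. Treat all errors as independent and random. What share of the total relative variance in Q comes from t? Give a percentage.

43.2%

(δQ/Q)² = (1·δV/V)² + (-1·δt/t)²
  V term: (1×0.0683)² = 0.00467
  t term: (-1×0.0596)² = 0.00355
Total = 0.00822. Share from t = 0.00355/0.00822 = 0.432.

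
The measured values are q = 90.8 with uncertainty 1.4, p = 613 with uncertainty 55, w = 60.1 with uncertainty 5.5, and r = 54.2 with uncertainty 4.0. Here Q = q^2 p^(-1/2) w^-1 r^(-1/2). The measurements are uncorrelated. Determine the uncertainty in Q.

0.0848

Relative error in a monomial: (δQ/Q)² = Σ (nᵢ · δxᵢ/xᵢ)².
  (2·δq/q)² = (2×0.0154)² = 0.000951;  (−½·δp/p)² = (-0.5×0.0897)² = 0.00201;  (-1·δw/w)² = (-1×0.0915)² = 0.00837;  (−½·δr/r)² = (-0.5×0.0738)² = 0.00136
δQ/Q = √(0.0127) = 0.113
Q = 0.753, so δQ = 0.113 × 0.753 = 0.0848.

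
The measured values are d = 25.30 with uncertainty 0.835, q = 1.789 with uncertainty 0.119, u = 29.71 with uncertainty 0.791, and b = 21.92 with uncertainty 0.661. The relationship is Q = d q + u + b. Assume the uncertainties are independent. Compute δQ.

Let p = d·q = 45.26. δp/p = √((1·δd/d)² + (1·δq/q)²) = √(0.00109 + 0.00442) = 0.0743, so δp = 3.36.
Q = p + u + b: δQ = √(δp² + δu² + δb²) = √(11.3 + 0.626 + 0.437) = 3.52

3.52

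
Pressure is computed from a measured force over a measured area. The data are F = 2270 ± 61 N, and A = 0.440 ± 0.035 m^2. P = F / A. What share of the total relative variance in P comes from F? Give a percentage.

(δP/P)² = (1·δF/F)² + (-1·δA/A)²
  F term: (1×0.0269)² = 0.000722
  A term: (-1×0.0795)² = 0.00633
Total = 0.00705. Share from F = 0.000722/0.00705 = 0.102.

10.2%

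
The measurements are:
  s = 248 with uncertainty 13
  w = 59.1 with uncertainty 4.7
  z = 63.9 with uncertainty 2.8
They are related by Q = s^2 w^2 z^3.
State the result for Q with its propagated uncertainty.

Since Q is a product/quotient, work with relative uncertainties:
  (2·δs/s)² = (2×0.0524)² = 0.0110;  (2·δw/w)² = (2×0.0795)² = 0.0253;  (3·δz/z)² = (3×0.0438)² = 0.0173
δQ/Q = √(0.0536) = 0.231
Q = 5.61e+13, so δQ = 0.231 × 5.61e+13 = 1.3e+13.

(5.61 ± 1.30) × 10^13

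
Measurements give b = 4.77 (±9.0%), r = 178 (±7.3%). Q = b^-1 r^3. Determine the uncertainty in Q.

2.8e+05

Relative error in a monomial: (δQ/Q)² = Σ (nᵢ · δxᵢ/xᵢ)².
  (-1·δb/b)² = (-1×0.0900)² = 0.00810;  (3·δr/r)² = (3×0.0730)² = 0.0480
δQ/Q = √(0.0561) = 0.237
Q = 1.18e+06, so δQ = 0.237 × 1.18e+06 = 2.8e+05.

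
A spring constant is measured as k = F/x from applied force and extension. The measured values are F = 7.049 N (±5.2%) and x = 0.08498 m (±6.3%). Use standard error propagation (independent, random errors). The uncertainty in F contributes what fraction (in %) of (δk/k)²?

(δk/k)² = (1·δF/F)² + (-1·δx/x)²
  F term: (1×0.0520)² = 0.00270
  x term: (-1×0.0630)² = 0.00397
Total = 0.00667. Share from F = 0.00270/0.00667 = 0.405.

40.5%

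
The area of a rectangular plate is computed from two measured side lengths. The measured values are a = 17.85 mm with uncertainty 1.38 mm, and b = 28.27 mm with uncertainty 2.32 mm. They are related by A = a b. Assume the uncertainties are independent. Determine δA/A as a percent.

11.3%

Relative error in a monomial: (δA/A)² = Σ (nᵢ · δxᵢ/xᵢ)².
  (1·δa/a)² = (1×0.0773)² = 0.00598;  (1·δb/b)² = (1×0.0821)² = 0.00673
δA/A = √(0.0127) = 0.113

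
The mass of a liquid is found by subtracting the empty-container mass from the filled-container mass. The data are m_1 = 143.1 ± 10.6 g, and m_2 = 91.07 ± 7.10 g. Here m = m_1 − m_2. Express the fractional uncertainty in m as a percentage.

m is a linear combination, so absolute uncertainties add in quadrature:
  (δm_1)² = 112;  (δm_2)² = 50.4
δm = √(163) = 12.8 g
m = 52.03 g, so δm/m = 12.8/52.03 = 0.245.

24.5%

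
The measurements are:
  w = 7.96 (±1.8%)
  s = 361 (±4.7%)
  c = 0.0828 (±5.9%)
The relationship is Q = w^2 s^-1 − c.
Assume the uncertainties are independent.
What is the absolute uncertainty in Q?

0.0115

Let p = w^2·s^-1 = 0.176. δp/p = √((2·δw/w)² + (-1·δs/s)²) = √(0.00130 + 0.00221) = 0.0592, so δp = 0.0104.
Q = p − c: δQ = √(δp² + δc²) = √(0.000108 + 2.39e-05) = 0.0115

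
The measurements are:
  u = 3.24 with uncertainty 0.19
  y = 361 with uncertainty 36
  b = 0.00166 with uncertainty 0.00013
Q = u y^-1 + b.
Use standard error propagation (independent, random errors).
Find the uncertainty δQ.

0.00105

Let p = u·y^-1 = 0.00898. δp/p = √((1·δu/u)² + (-1·δy/y)²) = √(0.00344 + 0.00994) = 0.116, so δp = 0.00104.
Q = p + b: δQ = √(δp² + δb²) = √(1.08e-06 + 1.69e-08) = 0.00105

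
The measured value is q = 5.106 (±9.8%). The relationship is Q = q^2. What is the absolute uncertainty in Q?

Q ∝ q^2, so δQ/Q = |2| · δq/q = 2 × 0.0980 = 0.196.
Q = 26.07, so δQ = 0.196 × 26.07 = 5.11.

5.11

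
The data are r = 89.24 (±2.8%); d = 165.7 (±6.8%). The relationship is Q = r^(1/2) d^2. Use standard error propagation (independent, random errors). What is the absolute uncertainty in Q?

Q is a product of powers, so relative uncertainties combine in quadrature:
  (½·δr/r)² = (0.5×0.0280)² = 0.000196;  (2·δd/d)² = (2×0.0680)² = 0.0185
δQ/Q = √(0.0187) = 0.137
Q = 259400, so δQ = 0.137 × 259400 = 35500.

35500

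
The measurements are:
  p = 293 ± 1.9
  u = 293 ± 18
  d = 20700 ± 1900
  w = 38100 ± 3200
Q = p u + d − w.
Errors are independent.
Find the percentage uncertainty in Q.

Let h = p·u = 85800. δh/h = √((1·δp/p)² + (1·δu/u)²) = √(4.21e-05 + 0.00377) = 0.0618, so δh = 5300.
Q = h + d − w: δQ = √(δh² + δd² + δw²) = √(2.81e+07 + 3.61e+06 + 1.02e+07) = 6480
Q = 68400, so δQ/Q = 6480/68400 = 0.0947.

9.47%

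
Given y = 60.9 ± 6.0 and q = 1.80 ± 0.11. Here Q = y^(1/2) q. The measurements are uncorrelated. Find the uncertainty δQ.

1.10

Products/powers → add relative errors in quadrature, weighted by exponent:
  (½·δy/y)² = (0.5×0.0985)² = 0.00243;  (1·δq/q)² = (1×0.0611)² = 0.00373
δQ/Q = √(0.00616) = 0.0785
Q = 14.0, so δQ = 0.0785 × 14.0 = 1.10.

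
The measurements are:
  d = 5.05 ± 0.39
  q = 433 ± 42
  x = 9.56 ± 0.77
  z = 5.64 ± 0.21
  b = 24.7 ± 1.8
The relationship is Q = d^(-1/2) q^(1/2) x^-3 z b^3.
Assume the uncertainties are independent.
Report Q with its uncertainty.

901 ± 301

Q is a product of powers, so relative uncertainties combine in quadrature:
  (−½·δd/d)² = (-0.5×0.0772)² = 0.00149;  (½·δq/q)² = (0.5×0.0970)² = 0.00235;  (-3·δx/x)² = (-3×0.0805)² = 0.0584;  (1·δz/z)² = (1×0.0372)² = 0.00139;  (3·δb/b)² = (3×0.0729)² = 0.0478
δQ/Q = √(0.111) = 0.334
Q = 901, so δQ = 0.334 × 901 = 301.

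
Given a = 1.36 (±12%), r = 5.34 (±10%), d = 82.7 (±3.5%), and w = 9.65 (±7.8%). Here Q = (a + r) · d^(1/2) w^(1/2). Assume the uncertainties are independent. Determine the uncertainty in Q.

Let u = a + r = 6.70. δu = √(δa² + δr²) = √(0.0266 + 0.285) = 0.558, so δu/u = 0.0833.
Q is then a monomial in u, d, w:
δQ/Q = √((δu/u)² + (½·δd/d)² + (½·δw/w)²) = √(0.00695 + 0.000306 + 0.00152) = 0.0937
Q = 189, so δQ = 0.0937 × 189 = 17.7.

17.7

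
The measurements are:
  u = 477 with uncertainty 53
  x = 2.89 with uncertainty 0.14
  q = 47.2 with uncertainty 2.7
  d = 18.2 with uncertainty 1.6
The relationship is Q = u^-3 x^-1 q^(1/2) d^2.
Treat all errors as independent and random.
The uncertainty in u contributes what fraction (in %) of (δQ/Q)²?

(δQ/Q)² = (-3·δu/u)² + (-1·δx/x)² + (½·δq/q)² + (2·δd/d)²
  u term: (-3×0.111)² = 0.111
  x term: (-1×0.0484)² = 0.00235
  q term: (0.5×0.0572)² = 0.000818
  d term: (2×0.0879)² = 0.0309
Total = 0.145. Share from u = 0.111/0.145 = 0.765.

76.5%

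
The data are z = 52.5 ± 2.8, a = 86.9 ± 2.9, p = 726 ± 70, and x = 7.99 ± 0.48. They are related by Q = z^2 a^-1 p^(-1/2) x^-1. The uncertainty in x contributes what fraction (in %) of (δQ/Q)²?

19.6%

(δQ/Q)² = (2·δz/z)² + (-1·δa/a)² + (−½·δp/p)² + (-1·δx/x)²
  z term: (2×0.0533)² = 0.0114
  a term: (-1×0.0334)² = 0.00111
  p term: (-0.5×0.0964)² = 0.00232
  x term: (-1×0.0601)² = 0.00361
Total = 0.0184. Share from x = 0.00361/0.0184 = 0.196.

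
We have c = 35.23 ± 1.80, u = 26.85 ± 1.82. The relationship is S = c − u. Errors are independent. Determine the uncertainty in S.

2.56

Each term contributes (cᵢ δxᵢ)² to (δS)²:
  (δc)² = 3.24;  (δu)² = 3.31
δS = √(6.55) = 2.56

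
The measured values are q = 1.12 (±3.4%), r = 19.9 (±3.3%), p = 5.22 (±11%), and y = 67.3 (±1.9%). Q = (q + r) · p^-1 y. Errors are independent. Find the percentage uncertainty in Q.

Let u = q + r = 21.0. δu = √(δq² + δr²) = √(0.00145 + 0.431) = 0.658, so δu/u = 0.0313.
Q is then a monomial in u, p, y:
δQ/Q = √((δu/u)² + (-1·δp/p)² + (1·δy/y)²) = √(0.000979 + 0.0121 + 0.000361) = 0.116

11.6%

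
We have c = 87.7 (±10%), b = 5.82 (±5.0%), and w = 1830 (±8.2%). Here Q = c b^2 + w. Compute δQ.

Let p = c·b^2 = 2970. δp/p = √((1·δc/c)² + (2·δb/b)²) = √(0.0100 + 0.0100) = 0.141, so δp = 420.
Q = p + w: δQ = √(δp² + δw²) = √(1.76e+05 + 22500) = 446

446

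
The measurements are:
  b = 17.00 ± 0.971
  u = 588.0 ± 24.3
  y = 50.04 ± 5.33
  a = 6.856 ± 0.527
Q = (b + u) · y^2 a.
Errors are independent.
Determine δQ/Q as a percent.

Let w = b + u = 605.0. δw = √(δb² + δu²) = √(0.943 + 590) = 24.3, so δw/w = 0.0402.
Q is then a monomial in w, y, a:
δQ/Q = √((δw/w)² + (2·δy/y)² + (1·δa/a)²) = √(0.00162 + 0.0454 + 0.00591) = 0.230

23.0%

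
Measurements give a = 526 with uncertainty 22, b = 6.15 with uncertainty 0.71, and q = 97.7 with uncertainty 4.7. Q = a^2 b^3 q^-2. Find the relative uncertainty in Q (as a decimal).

For a monomial Q ∝ a^2, b^3, q^-2, fractional errors add in quadrature:
  (2·δa/a)² = (2×0.0418)² = 0.00700;  (3·δb/b)² = (3×0.115)² = 0.120;  (-2·δq/q)² = (-2×0.0481)² = 0.00926
δQ/Q = √(0.136) = 0.369

0.369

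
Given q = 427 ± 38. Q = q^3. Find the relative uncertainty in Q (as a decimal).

Q ∝ q^3, so δQ/Q = |3| · δq/q = 3 × 0.0890 = 0.267.

0.267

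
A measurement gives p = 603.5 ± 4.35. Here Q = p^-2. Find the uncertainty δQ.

3.96e-08

Q ∝ p^-2, so δQ/Q = |-2| · δp/p = 2 × 0.00721 = 0.0144.
Q = 2.746e-06, so δQ = 0.0144 × 2.746e-06 = 3.96e-08.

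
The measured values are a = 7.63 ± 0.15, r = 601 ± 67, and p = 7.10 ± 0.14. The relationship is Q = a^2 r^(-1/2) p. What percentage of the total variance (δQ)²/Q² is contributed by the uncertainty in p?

(δQ/Q)² = (2·δa/a)² + (−½·δr/r)² + (1·δp/p)²
  a term: (2×0.0197)² = 0.00155
  r term: (-0.5×0.111)² = 0.00311
  p term: (1×0.0197)² = 0.000389
Total = 0.00504. Share from p = 0.000389/0.00504 = 0.0771.

7.71%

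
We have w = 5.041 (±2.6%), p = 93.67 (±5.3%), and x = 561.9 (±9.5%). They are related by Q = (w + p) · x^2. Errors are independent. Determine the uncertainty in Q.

Let u = w + p = 98.71. δu = √(δw² + δp²) = √(0.0172 + 24.6) = 4.97, so δu/u = 0.0503.
Q is then a monomial in u, x:
δQ/Q = √((δu/u)² + (2·δx/x)²) = √(0.00253 + 0.0361) = 0.197
Q = 3.117e+07, so δQ = 0.197 × 3.117e+07 = 6.13e+06.

6.13e+06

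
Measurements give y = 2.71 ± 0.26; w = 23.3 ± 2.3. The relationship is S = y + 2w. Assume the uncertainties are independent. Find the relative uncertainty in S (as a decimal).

S is a linear combination, so absolute uncertainties add in quadrature:
  (δy)² = 0.0676;  (2·δw)² = 21.2
δS = √(21.2) = 4.61
S = 49.3, so δS/S = 4.61/49.3 = 0.0934.

0.0934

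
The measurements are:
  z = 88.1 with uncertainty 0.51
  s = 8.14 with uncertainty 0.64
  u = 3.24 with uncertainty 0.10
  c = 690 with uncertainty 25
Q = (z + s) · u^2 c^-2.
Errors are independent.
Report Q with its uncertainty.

0.00212 ± 0.000203

Let w = z + s = 96.2. δw = √(δz² + δs²) = √(0.260 + 0.410) = 0.818, so δw/w = 0.00850.
Q is then a monomial in w, u, c:
δQ/Q = √((δw/w)² + (2·δu/u)² + (-2·δc/c)²) = √(7.23e-05 + 0.00381 + 0.00525) = 0.0956
Q = 0.00212, so δQ = 0.0956 × 0.00212 = 0.000203.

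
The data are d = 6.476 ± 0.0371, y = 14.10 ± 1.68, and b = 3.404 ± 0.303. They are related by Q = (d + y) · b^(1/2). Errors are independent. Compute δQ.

3.53

Let u = d + y = 20.58. δu = √(δd² + δy²) = √(0.00138 + 2.82) = 1.68, so δu/u = 0.0817.
Q is then a monomial in u, b:
δQ/Q = √((δu/u)² + (½·δb/b)²) = √(0.00667 + 0.00198) = 0.0930
Q = 37.96, so δQ = 0.0930 × 37.96 = 3.53.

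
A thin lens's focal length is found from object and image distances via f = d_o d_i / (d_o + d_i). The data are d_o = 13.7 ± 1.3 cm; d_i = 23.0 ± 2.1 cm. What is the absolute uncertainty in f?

0.588 cm

∂f/∂d_o = (d_i/(d_o+d_i))² = 0.393;  ∂f/∂d_i = (d_o/(d_o+d_i))² = 0.139
δf = √((∂f/∂d_o · δd_o)² + (∂f/∂d_i · δd_i)²) = √(0.261 + 0.0856) = 0.588 cm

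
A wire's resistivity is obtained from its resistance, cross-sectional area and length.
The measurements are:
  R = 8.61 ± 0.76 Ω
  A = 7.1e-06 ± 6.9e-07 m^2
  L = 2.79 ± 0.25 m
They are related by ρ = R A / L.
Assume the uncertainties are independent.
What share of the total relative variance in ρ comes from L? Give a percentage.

(δρ/ρ)² = (1·δR/R)² + (1·δA/A)² + (-1·δL/L)²
  R term: (1×0.0883)² = 0.00779
  A term: (1×0.0972)² = 0.00944
  L term: (-1×0.0896)² = 0.00803
Total = 0.0253. Share from L = 0.00803/0.0253 = 0.318.

31.8%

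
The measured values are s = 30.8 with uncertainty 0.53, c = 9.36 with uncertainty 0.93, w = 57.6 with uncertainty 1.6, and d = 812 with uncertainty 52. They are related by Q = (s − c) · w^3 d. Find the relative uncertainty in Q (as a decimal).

Let u = s − c = 21.4. δu = √(δs² + δc²) = √(0.281 + 0.865) = 1.07, so δu/u = 0.0499.
Q is then a monomial in u, w, d:
δQ/Q = √((δu/u)² + (3·δw/w)² + (1·δd/d)²) = √(0.00249 + 0.00694 + 0.00410) = 0.116

0.116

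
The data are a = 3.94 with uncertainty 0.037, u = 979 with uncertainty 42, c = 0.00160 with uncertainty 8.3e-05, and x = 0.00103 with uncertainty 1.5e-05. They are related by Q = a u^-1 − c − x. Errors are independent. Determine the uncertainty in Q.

Let p = a·u^-1 = 0.00402. δp/p = √((1·δa/a)² + (-1·δu/u)²) = √(8.82e-05 + 0.00184) = 0.0439, so δp = 0.000177.
Q = p − c − x: δQ = √(δp² + δc² + δx²) = √(3.12e-08 + 6.89e-09 + 2.25e-10) = 0.000196

0.000196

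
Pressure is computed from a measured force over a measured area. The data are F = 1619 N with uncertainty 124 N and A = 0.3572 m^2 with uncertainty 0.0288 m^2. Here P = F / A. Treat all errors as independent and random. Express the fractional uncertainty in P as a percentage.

P is a product of powers, so relative uncertainties combine in quadrature:
  (1·δF/F)² = (1×0.0766)² = 0.00587;  (-1·δA/A)² = (-1×0.0806)² = 0.00650
δP/P = √(0.0124) = 0.111

11.1%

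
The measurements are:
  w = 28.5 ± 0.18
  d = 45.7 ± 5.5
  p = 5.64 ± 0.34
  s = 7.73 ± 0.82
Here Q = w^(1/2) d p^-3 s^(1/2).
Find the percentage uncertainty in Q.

22.4%

For a monomial Q ∝ w^(1/2), d, p^-3, s^(1/2), fractional errors add in quadrature:
  (½·δw/w)² = (0.5×0.00632)² = 9.97e-06;  (1·δd/d)² = (1×0.120)² = 0.0145;  (-3·δp/p)² = (-3×0.0603)² = 0.0327;  (½·δs/s)² = (0.5×0.106)² = 0.00281
δQ/Q = √(0.0500) = 0.224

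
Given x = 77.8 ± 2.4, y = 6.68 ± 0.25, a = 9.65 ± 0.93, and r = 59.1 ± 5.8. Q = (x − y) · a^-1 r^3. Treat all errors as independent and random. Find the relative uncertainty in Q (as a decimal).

Let u = x − y = 71.1. δu = √(δx² + δy²) = √(5.76 + 0.0625) = 2.41, so δu/u = 0.0339.
Q is then a monomial in u, a, r:
δQ/Q = √((δu/u)² + (-1·δa/a)² + (3·δr/r)²) = √(0.00115 + 0.00929 + 0.0867) = 0.312

0.312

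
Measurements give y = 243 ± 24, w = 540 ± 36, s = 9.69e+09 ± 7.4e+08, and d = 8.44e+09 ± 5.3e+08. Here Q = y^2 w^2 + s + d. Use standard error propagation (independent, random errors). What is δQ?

4.2e+09

Let p = y^2·w^2 = 1.72e+10. δp/p = √((2·δy/y)² + (2·δw/w)²) = √(0.0390 + 0.0178) = 0.238, so δp = 4.1e+09.
Q = p + s + d: δQ = √(δp² + δs² + δd²) = √(1.68e+19 + 5.48e+17 + 2.81e+17) = 4.2e+09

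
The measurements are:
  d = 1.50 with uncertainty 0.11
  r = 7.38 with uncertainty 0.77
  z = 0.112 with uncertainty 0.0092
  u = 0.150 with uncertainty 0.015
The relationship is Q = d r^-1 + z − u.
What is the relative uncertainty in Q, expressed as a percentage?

Let p = d·r^-1 = 0.203. δp/p = √((1·δd/d)² + (-1·δr/r)²) = √(0.00538 + 0.0109) = 0.128, so δp = 0.0259.
Q = p + z − u: δQ = √(δp² + δz² + δu²) = √(0.000672 + 8.46e-05 + 0.000225) = 0.0313
Q = 0.165, so δQ/Q = 0.0313/0.165 = 0.190.

19.0%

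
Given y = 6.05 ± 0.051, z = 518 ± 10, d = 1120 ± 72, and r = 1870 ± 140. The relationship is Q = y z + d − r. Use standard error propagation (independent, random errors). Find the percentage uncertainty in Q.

7.16%

Let p = y·z = 3130. δp/p = √((1·δy/y)² + (1·δz/z)²) = √(7.11e-05 + 0.000373) = 0.0211, so δp = 66.0.
Q = p + d − r: δQ = √(δp² + δd² + δr²) = √(4360 + 5180 + 19600) = 171
Q = 2380, so δQ/Q = 171/2380 = 0.0716.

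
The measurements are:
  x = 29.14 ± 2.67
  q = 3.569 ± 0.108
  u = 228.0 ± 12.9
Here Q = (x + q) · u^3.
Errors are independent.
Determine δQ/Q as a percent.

Let w = x + q = 32.71. δw = √(δx² + δq²) = √(7.13 + 0.0117) = 2.67, so δw/w = 0.0817.
Q is then a monomial in w, u:
δQ/Q = √((δw/w)² + (3·δu/u)²) = √(0.00667 + 0.0288) = 0.188

18.8%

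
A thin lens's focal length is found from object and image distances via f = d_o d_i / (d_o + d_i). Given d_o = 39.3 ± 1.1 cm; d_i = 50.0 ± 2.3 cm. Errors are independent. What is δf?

0.563 cm

∂f/∂d_o = (d_i/(d_o+d_i))² = 0.313;  ∂f/∂d_i = (d_o/(d_o+d_i))² = 0.194
δf = √((∂f/∂d_o · δd_o)² + (∂f/∂d_i · δd_i)²) = √(0.119 + 0.198) = 0.563 cm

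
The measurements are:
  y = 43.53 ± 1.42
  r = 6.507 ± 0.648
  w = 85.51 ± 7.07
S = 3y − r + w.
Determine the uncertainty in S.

S is a linear combination, so absolute uncertainties add in quadrature:
  (3·δy)² = 18.1;  (δr)² = 0.420;  (δw)² = 50.0
δS = √(68.6) = 8.28

8.28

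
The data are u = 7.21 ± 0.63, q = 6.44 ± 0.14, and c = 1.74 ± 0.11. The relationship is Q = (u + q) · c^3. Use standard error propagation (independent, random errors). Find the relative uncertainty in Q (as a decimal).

0.195

Let w = u + q = 13.7. δw = √(δu² + δq²) = √(0.397 + 0.0196) = 0.645, so δw/w = 0.0473.
Q is then a monomial in w, c:
δQ/Q = √((δw/w)² + (3·δc/c)²) = √(0.00224 + 0.0360) = 0.195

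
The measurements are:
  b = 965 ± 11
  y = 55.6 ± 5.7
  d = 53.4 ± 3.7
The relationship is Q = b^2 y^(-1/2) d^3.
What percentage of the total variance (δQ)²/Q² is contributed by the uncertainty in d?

(δQ/Q)² = (2·δb/b)² + (−½·δy/y)² + (3·δd/d)²
  b term: (2×0.0114)² = 0.000520
  y term: (-0.5×0.103)² = 0.00263
  d term: (3×0.0693)² = 0.0432
Total = 0.0464. Share from d = 0.0432/0.0464 = 0.932.

93.2%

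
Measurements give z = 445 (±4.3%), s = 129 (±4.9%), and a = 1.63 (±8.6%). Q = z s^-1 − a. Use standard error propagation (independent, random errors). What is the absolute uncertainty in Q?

0.265

Let p = z·s^-1 = 3.45. δp/p = √((1·δz/z)² + (-1·δs/s)²) = √(0.00185 + 0.00240) = 0.0652, so δp = 0.225.
Q = p − a: δQ = √(δp² + δa²) = √(0.0506 + 0.0197) = 0.265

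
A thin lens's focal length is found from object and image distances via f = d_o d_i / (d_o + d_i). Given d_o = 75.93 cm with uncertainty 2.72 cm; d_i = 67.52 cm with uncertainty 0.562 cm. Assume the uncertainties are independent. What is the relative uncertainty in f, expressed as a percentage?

∂f/∂d_o = (d_i/(d_o+d_i))² = 0.222;  ∂f/∂d_i = (d_o/(d_o+d_i))² = 0.280
δf = √((∂f/∂d_o · δd_o)² + (∂f/∂d_i · δd_i)²) = √(0.363 + 0.0248) = 0.623 cm
f = 35.74 cm, so δf/f = 0.623/35.74 = 0.0174.

1.74%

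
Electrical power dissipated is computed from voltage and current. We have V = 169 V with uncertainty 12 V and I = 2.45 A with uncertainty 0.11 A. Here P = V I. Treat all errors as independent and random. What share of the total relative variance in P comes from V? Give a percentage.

71.4%

(δP/P)² = (1·δV/V)² + (1·δI/I)²
  V term: (1×0.0710)² = 0.00504
  I term: (1×0.0449)² = 0.00202
Total = 0.00706. Share from V = 0.00504/0.00706 = 0.714.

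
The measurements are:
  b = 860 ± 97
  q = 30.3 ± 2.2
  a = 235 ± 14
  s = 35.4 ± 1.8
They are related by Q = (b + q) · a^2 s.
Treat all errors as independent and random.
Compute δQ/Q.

0.169

Let u = b + q = 890. δu = √(δb² + δq²) = √(9410 + 4.84) = 97.0, so δu/u = 0.109.
Q is then a monomial in u, a, s:
δQ/Q = √((δu/u)² + (2·δa/a)² + (1·δs/s)²) = √(0.0119 + 0.0142 + 0.00259) = 0.169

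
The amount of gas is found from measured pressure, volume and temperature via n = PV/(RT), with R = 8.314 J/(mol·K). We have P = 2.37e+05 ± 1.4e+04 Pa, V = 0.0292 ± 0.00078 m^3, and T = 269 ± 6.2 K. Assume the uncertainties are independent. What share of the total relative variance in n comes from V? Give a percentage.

(δn/n)² = (1·δP/P)² + (1·δV/V)² + (-1·δT/T)²
  P term: (1×0.0591)² = 0.00349
  V term: (1×0.0267)² = 0.000714
  T term: (-1×0.0230)² = 0.000531
Total = 0.00473. Share from V = 0.000714/0.00473 = 0.151.

15.1%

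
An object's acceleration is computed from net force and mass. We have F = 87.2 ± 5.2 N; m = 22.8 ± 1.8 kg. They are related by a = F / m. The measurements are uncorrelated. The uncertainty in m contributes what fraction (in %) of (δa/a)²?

63.7%

(δa/a)² = (1·δF/F)² + (-1·δm/m)²
  F term: (1×0.0596)² = 0.00356
  m term: (-1×0.0789)² = 0.00623
Total = 0.00979. Share from m = 0.00623/0.00979 = 0.637.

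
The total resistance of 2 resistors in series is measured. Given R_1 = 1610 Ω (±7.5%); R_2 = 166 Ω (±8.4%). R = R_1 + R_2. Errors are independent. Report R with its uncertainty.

Absolute uncertainties add in quadrature for a linear combination:
  (δR_1)² = 14600;  (δR_2)² = 194
δR = √(14800) = 122 Ω
R = 1780 Ω.

1780 ± 122 Ω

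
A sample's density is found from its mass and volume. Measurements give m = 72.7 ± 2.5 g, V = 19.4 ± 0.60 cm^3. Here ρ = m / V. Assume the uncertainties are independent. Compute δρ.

0.173 g/cm^3

Each factor contributes (exponent × relative error)² to (δρ/ρ)²:
  (1·δm/m)² = (1×0.0344)² = 0.00118;  (-1·δV/V)² = (-1×0.0309)² = 0.000957
δρ/ρ = √(0.00214) = 0.0462
ρ = 3.75 g/cm^3, so δρ = 0.0462 × 3.75 = 0.173 g/cm^3.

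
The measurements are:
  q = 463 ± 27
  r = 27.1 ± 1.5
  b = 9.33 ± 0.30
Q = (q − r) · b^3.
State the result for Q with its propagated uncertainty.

(3.54 ± 0.406) × 10^5

Let u = q − r = 436. δu = √(δq² + δr²) = √(729 + 2.25) = 27.0, so δu/u = 0.0620.
Q is then a monomial in u, b:
δQ/Q = √((δu/u)² + (3·δb/b)²) = √(0.00385 + 0.00931) = 0.115
Q = 3.54e+05, so δQ = 0.115 × 3.54e+05 = 40600.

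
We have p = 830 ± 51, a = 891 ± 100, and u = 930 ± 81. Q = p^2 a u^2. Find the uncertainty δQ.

1.28e+14

Products/powers → add relative errors in quadrature, weighted by exponent:
  (2·δp/p)² = (2×0.0614)² = 0.0151;  (1·δa/a)² = (1×0.112)² = 0.0126;  (2·δu/u)² = (2×0.0871)² = 0.0303
δQ/Q = √(0.0580) = 0.241
Q = 5.31e+14, so δQ = 0.241 × 5.31e+14 = 1.28e+14.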